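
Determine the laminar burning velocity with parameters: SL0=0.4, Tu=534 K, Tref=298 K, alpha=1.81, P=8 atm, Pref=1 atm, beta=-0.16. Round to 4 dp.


SL = SL0 * (Tu/Tref)^alpha * (P/Pref)^beta
T ratio = 534/298 = 1.79194631
(T ratio)^alpha = 1.79194631^1.81 = 2.874208
(P/Pref)^beta = 8^(-0.16) = 0.716978
SL = 0.4 * 2.874208 * 0.716978 = 0.8243 m/s


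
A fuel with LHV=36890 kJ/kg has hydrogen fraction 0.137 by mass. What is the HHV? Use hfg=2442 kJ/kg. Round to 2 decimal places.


HHV = LHV + hfg * 9 * H
Water addition = 2442 * 9 * 0.137 = 3010.986 kJ/kg
HHV = 36890 + 3010.986 = 39900.99 kJ/kg


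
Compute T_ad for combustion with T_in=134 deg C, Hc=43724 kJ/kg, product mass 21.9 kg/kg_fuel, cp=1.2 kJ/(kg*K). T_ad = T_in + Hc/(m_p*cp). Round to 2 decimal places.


T_ad = T_in + Hc / (m_p * cp)
Denominator = 21.9 * 1.2 = 26.2800
Temperature rise = 43724 / 26.2800 = 1663.77 K
T_ad = 134 + 1663.77 = 1797.77 deg C


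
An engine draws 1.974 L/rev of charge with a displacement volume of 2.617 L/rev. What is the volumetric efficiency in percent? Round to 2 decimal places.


eta_v = (V_actual / V_disp) * 100
Ratio = 1.974 / 2.617 = 0.7543
eta_v = 0.7543 * 100 = 75.43%


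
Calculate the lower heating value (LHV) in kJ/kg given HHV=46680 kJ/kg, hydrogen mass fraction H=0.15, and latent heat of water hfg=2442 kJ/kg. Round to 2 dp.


LHV = HHV - hfg * 9 * H
Water correction = 2442 * 9 * 0.15 = 3296.700 kJ/kg
LHV = 46680 - 3296.700 = 43383.30 kJ/kg


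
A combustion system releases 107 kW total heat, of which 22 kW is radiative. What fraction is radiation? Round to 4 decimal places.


f_rad = Q_rad / Q_total
f_rad = 22 / 107 = 0.2056


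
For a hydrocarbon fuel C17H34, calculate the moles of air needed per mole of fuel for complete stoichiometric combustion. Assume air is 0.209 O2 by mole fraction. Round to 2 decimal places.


Balanced combustion: C17H34 + 25.5 O2 -> 17 CO2 + 17 H2O
O2 needed = C + H/4 = 17 + 34/4 = 25.50 moles
Air moles = O2 / 0.209 = 25.50 / 0.209 = 122.01 moles air


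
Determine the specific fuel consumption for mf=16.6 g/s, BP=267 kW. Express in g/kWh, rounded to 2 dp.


SFC = (mf / BP) * 3600
Rate = 16.6 / 267 = 0.062172 g/(s*kW)
SFC = 0.062172 * 3600 = 223.82 g/kWh


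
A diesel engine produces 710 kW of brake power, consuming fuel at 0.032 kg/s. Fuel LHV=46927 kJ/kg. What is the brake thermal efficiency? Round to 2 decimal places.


eta_BTE = (BP / (mf * LHV)) * 100
Denominator = 0.032 * 46927 = 1501.6640 kW
eta_BTE = (710 / 1501.6640) * 100 = 47.28%


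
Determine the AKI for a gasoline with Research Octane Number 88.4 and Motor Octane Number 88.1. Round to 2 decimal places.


AKI = (RON + MON) / 2
AKI = (88.4 + 88.1) / 2
AKI = 176.5 / 2 = 88.25


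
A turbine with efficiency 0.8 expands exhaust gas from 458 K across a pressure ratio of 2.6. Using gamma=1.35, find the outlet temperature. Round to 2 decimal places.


T_out = T_in * (1 - eta * (1 - PR^(-(gamma-1)/gamma)))
Exponent = -(1.35-1)/1.35 = -0.25925926
PR^exp = 2.6^(-0.25925926) = 0.78057442
Factor = 1 - 0.8*(1 - 0.78057442) = 0.82445954
T_out = 458 * 0.82445954 = 377.60 K


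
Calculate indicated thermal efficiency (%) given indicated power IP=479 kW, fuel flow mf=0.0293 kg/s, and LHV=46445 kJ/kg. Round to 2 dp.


eta_ith = (IP / (mf * LHV)) * 100
Denominator = 0.0293 * 46445 = 1360.8385 kW
eta_ith = (479 / 1360.8385) * 100 = 35.20%


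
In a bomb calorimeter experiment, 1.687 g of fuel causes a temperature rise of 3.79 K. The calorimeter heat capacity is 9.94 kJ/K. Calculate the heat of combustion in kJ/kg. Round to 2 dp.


Hc = C_cal * delta_T / m_fuel
Q_released = 9.94 * 3.79 = 37.6726 kJ
m_fuel = 1.687 g = 1.687/1000 kg = 0.001687 kg
Hc = 37.6726 / 0.001687 = 22331.12 kJ/kg


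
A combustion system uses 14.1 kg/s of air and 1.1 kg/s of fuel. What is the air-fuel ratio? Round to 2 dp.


AFR = m_air / m_fuel
AFR = 14.1 / 1.1 = 12.82


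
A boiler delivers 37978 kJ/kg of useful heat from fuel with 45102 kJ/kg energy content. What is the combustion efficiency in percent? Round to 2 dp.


Efficiency = (Q_useful / Q_fuel) * 100
Efficiency = (37978 / 45102) * 100
Efficiency = 0.8420 * 100 = 84.20%


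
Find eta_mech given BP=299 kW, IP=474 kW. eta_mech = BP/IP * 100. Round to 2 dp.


eta_mech = (BP / IP) * 100
Ratio = 299 / 474 = 0.6308
eta_mech = 0.6308 * 100 = 63.08%


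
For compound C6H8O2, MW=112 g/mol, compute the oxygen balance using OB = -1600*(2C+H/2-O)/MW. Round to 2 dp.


OB = -1600 * (2C + H/2 - O) / MW
Inner = 2*6 + 8/2 - 2 = 14.00
OB = -1600 * 14.00 / 112 = -200.00%


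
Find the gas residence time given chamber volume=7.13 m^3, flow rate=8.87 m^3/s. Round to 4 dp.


tau = V / Q_flow
tau = 7.13 / 8.87 = 0.8038 s


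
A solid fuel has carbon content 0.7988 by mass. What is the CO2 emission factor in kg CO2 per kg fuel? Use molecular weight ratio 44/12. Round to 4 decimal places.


EF = C_frac * (M_CO2 / M_C)
EF = 0.7988 * (44/12)
EF = 0.7988 * 3.666667 = 2.9289 kg_CO2/kg_fuel


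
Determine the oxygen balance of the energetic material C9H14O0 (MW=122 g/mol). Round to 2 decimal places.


OB = -1600 * (2C + H/2 - O) / MW
Inner = 2*9 + 14/2 - 0 = 25.00
OB = -1600 * 25.00 / 122 = -327.87%


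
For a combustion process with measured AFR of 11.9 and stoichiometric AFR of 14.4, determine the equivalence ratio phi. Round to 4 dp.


phi = AFR_stoich / AFR_actual
phi = 14.4 / 11.9 = 1.2101


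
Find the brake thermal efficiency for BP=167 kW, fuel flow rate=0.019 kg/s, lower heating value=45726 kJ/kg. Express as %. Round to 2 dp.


eta_BTE = (BP / (mf * LHV)) * 100
Denominator = 0.019 * 45726 = 868.7940 kW
eta_BTE = (167 / 868.7940) * 100 = 19.22%


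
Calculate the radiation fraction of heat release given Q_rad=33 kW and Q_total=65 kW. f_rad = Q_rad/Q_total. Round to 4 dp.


f_rad = Q_rad / Q_total
f_rad = 33 / 65 = 0.5077


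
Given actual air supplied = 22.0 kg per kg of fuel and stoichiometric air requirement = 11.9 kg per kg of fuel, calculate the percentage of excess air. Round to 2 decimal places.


Excess air = actual - stoichiometric = 22.0 - 11.9 = 10.10 kg/kg fuel
Excess air % = (excess / stoich) * 100 = (10.10 / 11.9) * 100 = 84.87%


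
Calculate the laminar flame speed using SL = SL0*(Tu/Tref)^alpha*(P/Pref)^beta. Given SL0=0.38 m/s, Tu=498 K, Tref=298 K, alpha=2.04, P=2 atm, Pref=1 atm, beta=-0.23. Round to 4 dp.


SL = SL0 * (Tu/Tref)^alpha * (P/Pref)^beta
T ratio = 498/298 = 1.67114094
(T ratio)^alpha = 1.67114094^2.04 = 2.850668
(P/Pref)^beta = 2^(-0.23) = 0.852635
SL = 0.38 * 2.850668 * 0.852635 = 0.9236 m/s


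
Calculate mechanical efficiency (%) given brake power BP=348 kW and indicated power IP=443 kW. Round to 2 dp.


eta_mech = (BP / IP) * 100
Ratio = 348 / 443 = 0.7856
eta_mech = 0.7856 * 100 = 78.56%


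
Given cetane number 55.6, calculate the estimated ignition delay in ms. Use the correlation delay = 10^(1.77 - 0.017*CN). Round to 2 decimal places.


delay = 10^(1.77 - 0.017*CN)
Exponent = 1.77 - 0.017*55.6 = 0.8248
delay = 10^0.8248 = 6.68 ms


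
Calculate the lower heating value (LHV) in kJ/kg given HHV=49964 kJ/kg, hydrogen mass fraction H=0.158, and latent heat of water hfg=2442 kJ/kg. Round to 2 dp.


LHV = HHV - hfg * 9 * H
Water correction = 2442 * 9 * 0.158 = 3472.524 kJ/kg
LHV = 49964 - 3472.524 = 46491.48 kJ/kg


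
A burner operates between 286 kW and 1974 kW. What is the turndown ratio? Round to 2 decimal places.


TDR = Q_max / Q_min
TDR = 1974 / 286 = 6.90


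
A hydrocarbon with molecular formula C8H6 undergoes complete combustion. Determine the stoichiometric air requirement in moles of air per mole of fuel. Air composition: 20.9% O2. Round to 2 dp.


Balanced combustion: C8H6 + 9.5 O2 -> 8 CO2 + 3 H2O
O2 needed = C + H/4 = 8 + 6/4 = 9.50 moles
Air moles = O2 / 0.209 = 9.50 / 0.209 = 45.45 moles air


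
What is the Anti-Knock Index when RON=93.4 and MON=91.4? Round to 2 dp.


AKI = (RON + MON) / 2
AKI = (93.4 + 91.4) / 2
AKI = 184.8 / 2 = 92.40


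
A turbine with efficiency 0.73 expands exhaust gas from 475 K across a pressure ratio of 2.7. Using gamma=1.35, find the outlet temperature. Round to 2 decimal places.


T_out = T_in * (1 - eta * (1 - PR^(-(gamma-1)/gamma)))
Exponent = -(1.35-1)/1.35 = -0.25925926
PR^exp = 2.7^(-0.25925926) = 0.77297411
Factor = 1 - 0.73*(1 - 0.77297411) = 0.83427110
T_out = 475 * 0.83427110 = 396.28 K


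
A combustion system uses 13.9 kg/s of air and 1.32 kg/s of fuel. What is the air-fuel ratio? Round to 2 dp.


AFR = m_air / m_fuel
AFR = 13.9 / 1.32 = 10.53


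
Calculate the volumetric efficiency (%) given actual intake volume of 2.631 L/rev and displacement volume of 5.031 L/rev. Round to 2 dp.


eta_v = (V_actual / V_disp) * 100
Ratio = 2.631 / 5.031 = 0.5230
eta_v = 0.5230 * 100 = 52.30%


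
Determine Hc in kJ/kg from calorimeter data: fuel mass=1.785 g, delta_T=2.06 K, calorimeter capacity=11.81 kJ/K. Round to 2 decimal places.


Hc = C_cal * delta_T / m_fuel
Q_released = 11.81 * 2.06 = 24.3286 kJ
m_fuel = 1.785 g = 1.785/1000 kg = 0.001785 kg
Hc = 24.3286 / 0.001785 = 13629.47 kJ/kg


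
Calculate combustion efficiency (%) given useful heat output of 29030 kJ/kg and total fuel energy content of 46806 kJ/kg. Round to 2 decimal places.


Efficiency = (Q_useful / Q_fuel) * 100
Efficiency = (29030 / 46806) * 100
Efficiency = 0.6202 * 100 = 62.02%


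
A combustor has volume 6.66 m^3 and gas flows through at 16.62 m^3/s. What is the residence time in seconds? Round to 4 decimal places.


tau = V / Q_flow
tau = 6.66 / 16.62 = 0.4007 s


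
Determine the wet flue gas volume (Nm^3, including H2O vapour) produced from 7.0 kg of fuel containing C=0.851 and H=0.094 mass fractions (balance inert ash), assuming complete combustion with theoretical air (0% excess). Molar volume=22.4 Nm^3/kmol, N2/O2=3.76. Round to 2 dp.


Per kg fuel: CO2 = (C/12 kmol)*22.4 = (0.851/12)*22.4 = 1.58853 Nm^3
Per kg fuel: H2O = (H/2 kmol)*22.4 = (0.094/2)*22.4 = 1.05280 Nm^3
O2 needed per kg fuel = C/12 + H/4 = 0.851/12 + 0.094/4 = 0.09441667 kmol
Per kg fuel: N2 = O2*3.76*22.4 = 0.09441667*3.76*22.4 = 7.95215 Nm^3
Total per kg = 1.58853 + 1.05280 + 7.95215 = 10.59348 Nm^3
Total = 10.59348 * 7.0 = 74.15 Nm^3


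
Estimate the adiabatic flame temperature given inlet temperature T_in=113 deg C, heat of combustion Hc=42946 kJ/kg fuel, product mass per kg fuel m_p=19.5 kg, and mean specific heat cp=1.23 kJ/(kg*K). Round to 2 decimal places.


T_ad = T_in + Hc / (m_p * cp)
Denominator = 19.5 * 1.23 = 23.9850
Temperature rise = 42946 / 23.9850 = 1790.54 K
T_ad = 113 + 1790.54 = 1903.54 deg C


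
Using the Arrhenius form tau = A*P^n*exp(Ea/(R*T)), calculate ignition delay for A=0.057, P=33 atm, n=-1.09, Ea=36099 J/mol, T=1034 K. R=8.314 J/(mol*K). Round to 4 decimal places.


tau = A * P^n * exp(Ea/(R*T))
P^n = 33^(-1.09) = 0.02212177
Ea/(R*T) = 36099/(8.314*1034) = 4.199181
exp(Ea/(R*T)) = 66.631749
tau = 0.057 * 0.02212177 * 66.631749 = 0.0840 ms


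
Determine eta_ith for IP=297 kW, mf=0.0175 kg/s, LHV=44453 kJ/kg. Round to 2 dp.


eta_ith = (IP / (mf * LHV)) * 100
Denominator = 0.0175 * 44453 = 777.9275 kW
eta_ith = (297 / 777.9275) * 100 = 38.18%


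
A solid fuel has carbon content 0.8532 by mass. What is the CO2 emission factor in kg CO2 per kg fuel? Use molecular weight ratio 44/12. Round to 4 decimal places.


EF = C_frac * (M_CO2 / M_C)
EF = 0.8532 * (44/12)
EF = 0.8532 * 3.666667 = 3.1284 kg_CO2/kg_fuel


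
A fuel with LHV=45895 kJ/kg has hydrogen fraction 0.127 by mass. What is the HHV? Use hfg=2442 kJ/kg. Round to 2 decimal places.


HHV = LHV + hfg * 9 * H
Water addition = 2442 * 9 * 0.127 = 2791.206 kJ/kg
HHV = 45895 + 2791.206 = 48686.21 kJ/kg


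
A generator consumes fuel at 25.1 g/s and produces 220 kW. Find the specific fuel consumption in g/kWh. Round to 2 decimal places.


SFC = (mf / BP) * 3600
Rate = 25.1 / 220 = 0.114091 g/(s*kW)
SFC = 0.114091 * 3600 = 410.73 g/kWh


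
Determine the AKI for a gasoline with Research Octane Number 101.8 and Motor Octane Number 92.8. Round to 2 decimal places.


AKI = (RON + MON) / 2
AKI = (101.8 + 92.8) / 2
AKI = 194.6 / 2 = 97.30


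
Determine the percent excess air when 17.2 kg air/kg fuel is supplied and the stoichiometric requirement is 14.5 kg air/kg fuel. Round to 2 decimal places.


Excess air = actual - stoichiometric = 17.2 - 14.5 = 2.70 kg/kg fuel
Excess air % = (excess / stoich) * 100 = (2.70 / 14.5) * 100 = 18.62%


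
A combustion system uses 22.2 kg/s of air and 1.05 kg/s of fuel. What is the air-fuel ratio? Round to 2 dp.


AFR = m_air / m_fuel
AFR = 22.2 / 1.05 = 21.14


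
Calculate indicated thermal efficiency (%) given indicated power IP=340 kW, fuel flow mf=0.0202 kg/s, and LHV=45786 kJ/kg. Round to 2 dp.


eta_ith = (IP / (mf * LHV)) * 100
Denominator = 0.0202 * 45786 = 924.8772 kW
eta_ith = (340 / 924.8772) * 100 = 36.76%


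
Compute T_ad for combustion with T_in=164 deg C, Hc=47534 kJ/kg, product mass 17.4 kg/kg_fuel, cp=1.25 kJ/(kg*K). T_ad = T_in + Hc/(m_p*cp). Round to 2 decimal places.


T_ad = T_in + Hc / (m_p * cp)
Denominator = 17.4 * 1.25 = 21.7500
Temperature rise = 47534 / 21.7500 = 2185.47 K
T_ad = 164 + 2185.47 = 2349.47 deg C


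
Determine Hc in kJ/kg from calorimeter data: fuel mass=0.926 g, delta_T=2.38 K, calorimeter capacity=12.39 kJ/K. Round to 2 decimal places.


Hc = C_cal * delta_T / m_fuel
Q_released = 12.39 * 2.38 = 29.4882 kJ
m_fuel = 0.926 g = 0.926/1000 kg = 0.000926 kg
Hc = 29.4882 / 0.000926 = 31844.71 kJ/kg


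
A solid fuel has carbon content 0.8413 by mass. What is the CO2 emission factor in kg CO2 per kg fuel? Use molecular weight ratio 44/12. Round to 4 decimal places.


EF = C_frac * (M_CO2 / M_C)
EF = 0.8413 * (44/12)
EF = 0.8413 * 3.666667 = 3.0848 kg_CO2/kg_fuel


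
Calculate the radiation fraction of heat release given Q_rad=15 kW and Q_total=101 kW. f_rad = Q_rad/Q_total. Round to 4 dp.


f_rad = Q_rad / Q_total
f_rad = 15 / 101 = 0.1485


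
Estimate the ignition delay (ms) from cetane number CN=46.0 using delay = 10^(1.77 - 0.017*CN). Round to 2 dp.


delay = 10^(1.77 - 0.017*CN)
Exponent = 1.77 - 0.017*46.0 = 0.9880
delay = 10^0.9880 = 9.73 ms


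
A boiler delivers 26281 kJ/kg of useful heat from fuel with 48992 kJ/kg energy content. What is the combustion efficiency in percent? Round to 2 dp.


Efficiency = (Q_useful / Q_fuel) * 100
Efficiency = (26281 / 48992) * 100
Efficiency = 0.5364 * 100 = 53.64%


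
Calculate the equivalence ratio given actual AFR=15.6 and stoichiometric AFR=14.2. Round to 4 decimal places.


phi = AFR_stoich / AFR_actual
phi = 14.2 / 15.6 = 0.9103


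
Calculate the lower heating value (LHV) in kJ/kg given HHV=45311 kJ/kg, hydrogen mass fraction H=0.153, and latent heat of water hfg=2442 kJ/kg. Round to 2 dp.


LHV = HHV - hfg * 9 * H
Water correction = 2442 * 9 * 0.153 = 3362.634 kJ/kg
LHV = 45311 - 3362.634 = 41948.37 kJ/kg


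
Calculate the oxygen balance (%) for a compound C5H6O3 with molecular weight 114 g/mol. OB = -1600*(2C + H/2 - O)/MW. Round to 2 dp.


OB = -1600 * (2C + H/2 - O) / MW
Inner = 2*5 + 6/2 - 3 = 10.00
OB = -1600 * 10.00 / 114 = -140.35%


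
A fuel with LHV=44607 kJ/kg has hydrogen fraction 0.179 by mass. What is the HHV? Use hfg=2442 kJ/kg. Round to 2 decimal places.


HHV = LHV + hfg * 9 * H
Water addition = 2442 * 9 * 0.179 = 3934.062 kJ/kg
HHV = 44607 + 3934.062 = 48541.06 kJ/kg


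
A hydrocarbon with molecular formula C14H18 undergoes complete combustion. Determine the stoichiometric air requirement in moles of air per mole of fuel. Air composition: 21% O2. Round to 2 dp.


Balanced combustion: C14H18 + 18.5 O2 -> 14 CO2 + 9 H2O
O2 needed = C + H/4 = 14 + 18/4 = 18.50 moles
Air moles = O2 / 0.21 = 18.50 / 0.21 = 88.10 moles air


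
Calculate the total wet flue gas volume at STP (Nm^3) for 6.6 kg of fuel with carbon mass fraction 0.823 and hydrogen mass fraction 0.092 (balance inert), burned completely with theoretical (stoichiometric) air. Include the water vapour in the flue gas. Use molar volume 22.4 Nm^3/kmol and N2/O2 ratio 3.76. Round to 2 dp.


Per kg fuel: CO2 = (C/12 kmol)*22.4 = (0.823/12)*22.4 = 1.53627 Nm^3
Per kg fuel: H2O = (H/2 kmol)*22.4 = (0.092/2)*22.4 = 1.03040 Nm^3
O2 needed per kg fuel = C/12 + H/4 = 0.823/12 + 0.092/4 = 0.09158333 kmol
Per kg fuel: N2 = O2*3.76*22.4 = 0.09158333*3.76*22.4 = 7.71351 Nm^3
Total per kg = 1.53627 + 1.03040 + 7.71351 = 10.28018 Nm^3
Total = 10.28018 * 6.6 = 67.85 Nm^3


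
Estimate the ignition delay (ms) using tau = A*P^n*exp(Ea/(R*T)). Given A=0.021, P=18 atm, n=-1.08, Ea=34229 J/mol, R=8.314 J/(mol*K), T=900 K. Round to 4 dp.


tau = A * P^n * exp(Ea/(R*T))
P^n = 18^(-1.08) = 0.04408651
Ea/(R*T) = 34229/(8.314*900) = 4.574479
exp(Ea/(R*T)) = 96.977545
tau = 0.021 * 0.04408651 * 96.977545 = 0.0898 ms


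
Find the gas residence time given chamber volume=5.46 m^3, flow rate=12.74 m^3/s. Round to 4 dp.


tau = V / Q_flow
tau = 5.46 / 12.74 = 0.4286 s


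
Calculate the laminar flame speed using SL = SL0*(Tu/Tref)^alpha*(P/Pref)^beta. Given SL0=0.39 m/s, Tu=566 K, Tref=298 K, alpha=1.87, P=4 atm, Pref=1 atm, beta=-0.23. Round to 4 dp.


SL = SL0 * (Tu/Tref)^alpha * (P/Pref)^beta
T ratio = 566/298 = 1.89932886
(T ratio)^alpha = 1.89932886^1.87 = 3.318809
(P/Pref)^beta = 4^(-0.23) = 0.726986
SL = 0.39 * 3.318809 * 0.726986 = 0.9410 m/s


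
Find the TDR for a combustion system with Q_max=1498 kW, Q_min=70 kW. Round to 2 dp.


TDR = Q_max / Q_min
TDR = 1498 / 70 = 21.40


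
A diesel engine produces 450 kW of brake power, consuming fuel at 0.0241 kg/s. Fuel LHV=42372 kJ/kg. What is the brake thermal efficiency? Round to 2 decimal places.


eta_BTE = (BP / (mf * LHV)) * 100
Denominator = 0.0241 * 42372 = 1021.1652 kW
eta_BTE = (450 / 1021.1652) * 100 = 44.07%


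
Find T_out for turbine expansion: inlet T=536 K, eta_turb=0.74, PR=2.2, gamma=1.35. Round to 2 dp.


T_out = T_in * (1 - eta * (1 - PR^(-(gamma-1)/gamma)))
Exponent = -(1.35-1)/1.35 = -0.25925926
PR^exp = 2.2^(-0.25925926) = 0.81512413
Factor = 1 - 0.74*(1 - 0.81512413) = 0.86319186
T_out = 536 * 0.86319186 = 462.67 K


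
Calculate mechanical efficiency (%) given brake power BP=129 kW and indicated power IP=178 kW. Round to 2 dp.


eta_mech = (BP / IP) * 100
Ratio = 129 / 178 = 0.7247
eta_mech = 0.7247 * 100 = 72.47%


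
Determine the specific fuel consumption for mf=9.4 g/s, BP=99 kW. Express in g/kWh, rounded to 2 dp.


SFC = (mf / BP) * 3600
Rate = 9.4 / 99 = 0.094949 g/(s*kW)
SFC = 0.094949 * 3600 = 341.82 g/kWh


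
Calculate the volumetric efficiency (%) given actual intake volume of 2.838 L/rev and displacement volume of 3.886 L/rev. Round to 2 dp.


eta_v = (V_actual / V_disp) * 100
Ratio = 2.838 / 3.886 = 0.7303
eta_v = 0.7303 * 100 = 73.03%


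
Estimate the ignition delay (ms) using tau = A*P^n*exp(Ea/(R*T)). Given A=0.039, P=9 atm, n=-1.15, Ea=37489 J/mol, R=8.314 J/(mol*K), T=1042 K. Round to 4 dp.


tau = A * P^n * exp(Ea/(R*T))
P^n = 9^(-1.15) = 0.07991368
Ea/(R*T) = 37489/(8.314*1042) = 4.327391
exp(Ea/(R*T)) = 75.746391
tau = 0.039 * 0.07991368 * 75.746391 = 0.2361 ms


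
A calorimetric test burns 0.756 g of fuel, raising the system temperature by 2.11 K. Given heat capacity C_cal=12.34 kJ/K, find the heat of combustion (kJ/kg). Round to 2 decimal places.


Hc = C_cal * delta_T / m_fuel
Q_released = 12.34 * 2.11 = 26.0374 kJ
m_fuel = 0.756 g = 0.756/1000 kg = 0.000756 kg
Hc = 26.0374 / 0.000756 = 34441.01 kJ/kg


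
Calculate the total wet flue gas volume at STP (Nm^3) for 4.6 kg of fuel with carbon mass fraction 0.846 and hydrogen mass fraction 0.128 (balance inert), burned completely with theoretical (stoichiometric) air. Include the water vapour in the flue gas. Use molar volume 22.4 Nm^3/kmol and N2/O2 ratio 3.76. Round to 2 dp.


Per kg fuel: CO2 = (C/12 kmol)*22.4 = (0.846/12)*22.4 = 1.57920 Nm^3
Per kg fuel: H2O = (H/2 kmol)*22.4 = (0.128/2)*22.4 = 1.43360 Nm^3
O2 needed per kg fuel = C/12 + H/4 = 0.846/12 + 0.128/4 = 0.10250000 kmol
Per kg fuel: N2 = O2*3.76*22.4 = 0.10250000*3.76*22.4 = 8.63296 Nm^3
Total per kg = 1.57920 + 1.43360 + 8.63296 = 11.64576 Nm^3
Total = 11.64576 * 4.6 = 53.57 Nm^3


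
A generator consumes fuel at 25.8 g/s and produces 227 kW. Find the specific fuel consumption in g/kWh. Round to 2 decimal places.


SFC = (mf / BP) * 3600
Rate = 25.8 / 227 = 0.113656 g/(s*kW)
SFC = 0.113656 * 3600 = 409.16 g/kWh


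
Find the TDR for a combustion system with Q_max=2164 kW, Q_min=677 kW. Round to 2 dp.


TDR = Q_max / Q_min
TDR = 2164 / 677 = 3.20


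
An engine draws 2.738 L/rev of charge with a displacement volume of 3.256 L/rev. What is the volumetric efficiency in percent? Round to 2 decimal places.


eta_v = (V_actual / V_disp) * 100
Ratio = 2.738 / 3.256 = 0.8409
eta_v = 0.8409 * 100 = 84.09%


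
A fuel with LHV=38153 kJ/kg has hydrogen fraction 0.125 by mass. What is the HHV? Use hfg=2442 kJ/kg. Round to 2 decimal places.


HHV = LHV + hfg * 9 * H
Water addition = 2442 * 9 * 0.125 = 2747.250 kJ/kg
HHV = 38153 + 2747.250 = 40900.25 kJ/kg


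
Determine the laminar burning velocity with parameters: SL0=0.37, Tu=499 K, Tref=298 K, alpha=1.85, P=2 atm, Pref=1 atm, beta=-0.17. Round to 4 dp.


SL = SL0 * (Tu/Tref)^alpha * (P/Pref)^beta
T ratio = 499/298 = 1.67449664
(T ratio)^alpha = 1.67449664^1.85 = 2.595290
(P/Pref)^beta = 2^(-0.17) = 0.888843
SL = 0.37 * 2.595290 * 0.888843 = 0.8535 m/s


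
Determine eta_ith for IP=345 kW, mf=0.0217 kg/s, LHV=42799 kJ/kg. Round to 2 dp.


eta_ith = (IP / (mf * LHV)) * 100
Denominator = 0.0217 * 42799 = 928.7383 kW
eta_ith = (345 / 928.7383) * 100 = 37.15%


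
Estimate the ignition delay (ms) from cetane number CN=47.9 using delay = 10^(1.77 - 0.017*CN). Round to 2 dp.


delay = 10^(1.77 - 0.017*CN)
Exponent = 1.77 - 0.017*47.9 = 0.9557
delay = 10^0.9557 = 9.03 ms


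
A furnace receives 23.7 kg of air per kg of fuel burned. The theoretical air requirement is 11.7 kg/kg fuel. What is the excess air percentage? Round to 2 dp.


Excess air = actual - stoichiometric = 23.7 - 11.7 = 12.00 kg/kg fuel
Excess air % = (excess / stoich) * 100 = (12.00 / 11.7) * 100 = 102.56%


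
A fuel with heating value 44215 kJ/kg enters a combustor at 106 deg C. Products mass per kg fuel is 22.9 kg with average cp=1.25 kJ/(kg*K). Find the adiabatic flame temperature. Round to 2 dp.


T_ad = T_in + Hc / (m_p * cp)
Denominator = 22.9 * 1.25 = 28.6250
Temperature rise = 44215 / 28.6250 = 1544.63 K
T_ad = 106 + 1544.63 = 1650.63 deg C


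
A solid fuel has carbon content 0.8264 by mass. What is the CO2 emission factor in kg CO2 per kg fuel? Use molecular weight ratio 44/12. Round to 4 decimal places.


EF = C_frac * (M_CO2 / M_C)
EF = 0.8264 * (44/12)
EF = 0.8264 * 3.666667 = 3.0301 kg_CO2/kg_fuel


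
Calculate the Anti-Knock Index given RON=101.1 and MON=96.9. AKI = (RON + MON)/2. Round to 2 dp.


AKI = (RON + MON) / 2
AKI = (101.1 + 96.9) / 2
AKI = 198.0 / 2 = 99.00


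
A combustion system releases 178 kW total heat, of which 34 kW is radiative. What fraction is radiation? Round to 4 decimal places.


f_rad = Q_rad / Q_total
f_rad = 34 / 178 = 0.1910


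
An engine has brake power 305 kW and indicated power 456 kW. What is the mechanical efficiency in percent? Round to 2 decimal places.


eta_mech = (BP / IP) * 100
Ratio = 305 / 456 = 0.6689
eta_mech = 0.6689 * 100 = 66.89%


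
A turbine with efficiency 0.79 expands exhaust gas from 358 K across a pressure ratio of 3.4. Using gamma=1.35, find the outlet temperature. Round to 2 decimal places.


T_out = T_in * (1 - eta * (1 - PR^(-(gamma-1)/gamma)))
Exponent = -(1.35-1)/1.35 = -0.25925926
PR^exp = 3.4^(-0.25925926) = 0.72813041
Factor = 1 - 0.79*(1 - 0.72813041) = 0.78522302
T_out = 358 * 0.78522302 = 281.11 K


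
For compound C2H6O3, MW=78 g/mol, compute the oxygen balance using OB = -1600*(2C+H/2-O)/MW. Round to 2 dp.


OB = -1600 * (2C + H/2 - O) / MW
Inner = 2*2 + 6/2 - 3 = 4.00
OB = -1600 * 4.00 / 78 = -82.05%


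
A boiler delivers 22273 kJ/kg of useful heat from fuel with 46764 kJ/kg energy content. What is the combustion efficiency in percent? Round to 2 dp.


Efficiency = (Q_useful / Q_fuel) * 100
Efficiency = (22273 / 46764) * 100
Efficiency = 0.4763 * 100 = 47.63%


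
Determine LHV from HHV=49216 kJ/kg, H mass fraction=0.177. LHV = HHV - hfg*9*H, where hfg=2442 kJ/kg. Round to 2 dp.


LHV = HHV - hfg * 9 * H
Water correction = 2442 * 9 * 0.177 = 3890.106 kJ/kg
LHV = 49216 - 3890.106 = 45325.89 kJ/kg


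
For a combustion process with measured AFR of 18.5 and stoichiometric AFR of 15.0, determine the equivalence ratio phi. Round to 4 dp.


phi = AFR_stoich / AFR_actual
phi = 15.0 / 18.5 = 0.8108


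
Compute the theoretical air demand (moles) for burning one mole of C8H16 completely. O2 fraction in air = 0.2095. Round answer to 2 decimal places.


Balanced combustion: C8H16 + 12 O2 -> 8 CO2 + 8 H2O
O2 needed = C + H/4 = 8 + 16/4 = 12.00 moles
Air moles = O2 / 0.2095 = 12.00 / 0.2095 = 57.28 moles air


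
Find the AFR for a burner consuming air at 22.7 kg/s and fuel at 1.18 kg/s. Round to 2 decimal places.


AFR = m_air / m_fuel
AFR = 22.7 / 1.18 = 19.24


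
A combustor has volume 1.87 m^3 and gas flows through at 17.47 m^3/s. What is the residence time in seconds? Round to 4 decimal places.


tau = V / Q_flow
tau = 1.87 / 17.47 = 0.1070 s


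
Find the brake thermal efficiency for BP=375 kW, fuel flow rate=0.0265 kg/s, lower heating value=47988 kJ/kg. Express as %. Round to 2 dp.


eta_BTE = (BP / (mf * LHV)) * 100
Denominator = 0.0265 * 47988 = 1271.6820 kW
eta_BTE = (375 / 1271.6820) * 100 = 29.49%


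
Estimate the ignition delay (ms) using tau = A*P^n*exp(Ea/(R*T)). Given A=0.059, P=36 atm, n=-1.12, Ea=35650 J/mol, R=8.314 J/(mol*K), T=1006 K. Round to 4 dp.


tau = A * P^n * exp(Ea/(R*T))
P^n = 36^(-1.12) = 0.01806929
Ea/(R*T) = 35650/(8.314*1006) = 4.262374
exp(Ea/(R*T)) = 70.978272
tau = 0.059 * 0.01806929 * 70.978272 = 0.0757 ms


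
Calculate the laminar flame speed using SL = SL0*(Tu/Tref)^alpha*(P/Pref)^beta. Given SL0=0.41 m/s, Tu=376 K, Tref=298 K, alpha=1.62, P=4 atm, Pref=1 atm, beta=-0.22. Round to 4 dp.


SL = SL0 * (Tu/Tref)^alpha * (P/Pref)^beta
T ratio = 376/298 = 1.26174497
(T ratio)^alpha = 1.26174497^1.62 = 1.457384
(P/Pref)^beta = 4^(-0.22) = 0.737135
SL = 0.41 * 1.457384 * 0.737135 = 0.4405 m/s


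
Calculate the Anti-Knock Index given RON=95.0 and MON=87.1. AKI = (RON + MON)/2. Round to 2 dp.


AKI = (RON + MON) / 2
AKI = (95.0 + 87.1) / 2
AKI = 182.1 / 2 = 91.05


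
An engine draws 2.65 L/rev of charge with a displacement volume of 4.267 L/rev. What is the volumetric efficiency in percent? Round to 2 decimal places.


eta_v = (V_actual / V_disp) * 100
Ratio = 2.65 / 4.267 = 0.6210
eta_v = 0.6210 * 100 = 62.10%


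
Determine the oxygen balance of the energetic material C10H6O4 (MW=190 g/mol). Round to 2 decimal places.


OB = -1600 * (2C + H/2 - O) / MW
Inner = 2*10 + 6/2 - 4 = 19.00
OB = -1600 * 19.00 / 190 = -160.00%


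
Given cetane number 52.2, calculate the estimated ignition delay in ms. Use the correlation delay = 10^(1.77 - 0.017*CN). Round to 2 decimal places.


delay = 10^(1.77 - 0.017*CN)
Exponent = 1.77 - 0.017*52.2 = 0.8826
delay = 10^0.8826 = 7.63 ms


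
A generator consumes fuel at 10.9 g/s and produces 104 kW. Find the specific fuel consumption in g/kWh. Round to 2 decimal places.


SFC = (mf / BP) * 3600
Rate = 10.9 / 104 = 0.104808 g/(s*kW)
SFC = 0.104808 * 3600 = 377.31 g/kWh


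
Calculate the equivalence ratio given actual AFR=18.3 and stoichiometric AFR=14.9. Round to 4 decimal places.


phi = AFR_stoich / AFR_actual
phi = 14.9 / 18.3 = 0.8142


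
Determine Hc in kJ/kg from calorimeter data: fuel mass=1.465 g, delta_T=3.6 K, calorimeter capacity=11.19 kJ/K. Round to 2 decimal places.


Hc = C_cal * delta_T / m_fuel
Q_released = 11.19 * 3.6 = 40.2840 kJ
m_fuel = 1.465 g = 1.465/1000 kg = 0.001465 kg
Hc = 40.2840 / 0.001465 = 27497.61 kJ/kg


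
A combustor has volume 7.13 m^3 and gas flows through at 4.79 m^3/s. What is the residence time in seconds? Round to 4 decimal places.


tau = V / Q_flow
tau = 7.13 / 4.79 = 1.4885 s


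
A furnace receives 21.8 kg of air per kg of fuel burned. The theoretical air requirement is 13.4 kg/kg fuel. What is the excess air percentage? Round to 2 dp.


Excess air = actual - stoichiometric = 21.8 - 13.4 = 8.40 kg/kg fuel
Excess air % = (excess / stoich) * 100 = (8.40 / 13.4) * 100 = 62.69%


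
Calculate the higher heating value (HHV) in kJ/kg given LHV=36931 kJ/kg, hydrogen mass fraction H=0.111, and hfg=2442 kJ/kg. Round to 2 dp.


HHV = LHV + hfg * 9 * H
Water addition = 2442 * 9 * 0.111 = 2439.558 kJ/kg
HHV = 36931 + 2439.558 = 39370.56 kJ/kg


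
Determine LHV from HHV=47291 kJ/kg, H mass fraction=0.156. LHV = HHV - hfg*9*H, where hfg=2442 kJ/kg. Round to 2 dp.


LHV = HHV - hfg * 9 * H
Water correction = 2442 * 9 * 0.156 = 3428.568 kJ/kg
LHV = 47291 - 3428.568 = 43862.43 kJ/kg


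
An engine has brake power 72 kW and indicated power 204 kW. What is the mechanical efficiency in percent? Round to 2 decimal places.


eta_mech = (BP / IP) * 100
Ratio = 72 / 204 = 0.3529
eta_mech = 0.3529 * 100 = 35.29%


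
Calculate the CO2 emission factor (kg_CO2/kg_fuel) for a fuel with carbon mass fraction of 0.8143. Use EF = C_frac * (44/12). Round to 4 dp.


EF = C_frac * (M_CO2 / M_C)
EF = 0.8143 * (44/12)
EF = 0.8143 * 3.666667 = 2.9858 kg_CO2/kg_fuel


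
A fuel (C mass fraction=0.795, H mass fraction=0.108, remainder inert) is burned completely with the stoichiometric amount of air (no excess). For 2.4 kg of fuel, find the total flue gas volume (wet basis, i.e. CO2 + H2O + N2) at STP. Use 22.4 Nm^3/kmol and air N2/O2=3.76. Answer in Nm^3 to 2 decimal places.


Per kg fuel: CO2 = (C/12 kmol)*22.4 = (0.795/12)*22.4 = 1.48400 Nm^3
Per kg fuel: H2O = (H/2 kmol)*22.4 = (0.108/2)*22.4 = 1.20960 Nm^3
O2 needed per kg fuel = C/12 + H/4 = 0.795/12 + 0.108/4 = 0.09325000 kmol
Per kg fuel: N2 = O2*3.76*22.4 = 0.09325000*3.76*22.4 = 7.85389 Nm^3
Total per kg = 1.48400 + 1.20960 + 7.85389 = 10.54749 Nm^3
Total = 10.54749 * 2.4 = 25.31 Nm^3


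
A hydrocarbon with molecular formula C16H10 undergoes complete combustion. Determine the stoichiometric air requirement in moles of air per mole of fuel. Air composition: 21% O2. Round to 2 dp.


Balanced combustion: C16H10 + 18.5 O2 -> 16 CO2 + 5 H2O
O2 needed = C + H/4 = 16 + 10/4 = 18.50 moles
Air moles = O2 / 0.21 = 18.50 / 0.21 = 88.10 moles air


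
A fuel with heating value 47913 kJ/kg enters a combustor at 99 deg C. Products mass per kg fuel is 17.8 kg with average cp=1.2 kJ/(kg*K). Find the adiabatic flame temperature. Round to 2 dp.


T_ad = T_in + Hc / (m_p * cp)
Denominator = 17.8 * 1.2 = 21.3600
Temperature rise = 47913 / 21.3600 = 2243.12 K
T_ad = 99 + 2243.12 = 2342.12 deg C


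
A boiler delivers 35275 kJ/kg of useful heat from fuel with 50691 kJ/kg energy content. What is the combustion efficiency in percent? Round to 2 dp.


Efficiency = (Q_useful / Q_fuel) * 100
Efficiency = (35275 / 50691) * 100
Efficiency = 0.6959 * 100 = 69.59%


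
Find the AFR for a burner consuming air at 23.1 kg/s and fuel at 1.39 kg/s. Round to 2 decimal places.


AFR = m_air / m_fuel
AFR = 23.1 / 1.39 = 16.62


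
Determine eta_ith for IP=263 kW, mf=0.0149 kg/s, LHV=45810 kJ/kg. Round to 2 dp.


eta_ith = (IP / (mf * LHV)) * 100
Denominator = 0.0149 * 45810 = 682.5690 kW
eta_ith = (263 / 682.5690) * 100 = 38.53%


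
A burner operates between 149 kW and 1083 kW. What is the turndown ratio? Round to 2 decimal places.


TDR = Q_max / Q_min
TDR = 1083 / 149 = 7.27


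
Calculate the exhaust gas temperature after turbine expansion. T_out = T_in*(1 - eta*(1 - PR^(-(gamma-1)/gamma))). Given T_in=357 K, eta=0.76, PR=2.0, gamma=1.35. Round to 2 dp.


T_out = T_in * (1 - eta * (1 - PR^(-(gamma-1)/gamma)))
Exponent = -(1.35-1)/1.35 = -0.25925926
PR^exp = 2.0^(-0.25925926) = 0.83551680
Factor = 1 - 0.76*(1 - 0.83551680) = 0.87499277
T_out = 357 * 0.87499277 = 312.37 K


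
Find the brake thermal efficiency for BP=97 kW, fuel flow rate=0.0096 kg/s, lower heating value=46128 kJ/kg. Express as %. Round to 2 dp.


eta_BTE = (BP / (mf * LHV)) * 100
Denominator = 0.0096 * 46128 = 442.8288 kW
eta_BTE = (97 / 442.8288) * 100 = 21.90%


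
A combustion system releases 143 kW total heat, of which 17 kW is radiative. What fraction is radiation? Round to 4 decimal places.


f_rad = Q_rad / Q_total
f_rad = 17 / 143 = 0.1189


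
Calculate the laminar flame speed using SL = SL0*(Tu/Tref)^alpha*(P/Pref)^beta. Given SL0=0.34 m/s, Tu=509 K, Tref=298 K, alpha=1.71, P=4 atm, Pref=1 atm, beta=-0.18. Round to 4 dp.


SL = SL0 * (Tu/Tref)^alpha * (P/Pref)^beta
T ratio = 509/298 = 1.70805369
(T ratio)^alpha = 1.70805369^1.71 = 2.497915
(P/Pref)^beta = 4^(-0.18) = 0.779165
SL = 0.34 * 2.497915 * 0.779165 = 0.6617 m/s


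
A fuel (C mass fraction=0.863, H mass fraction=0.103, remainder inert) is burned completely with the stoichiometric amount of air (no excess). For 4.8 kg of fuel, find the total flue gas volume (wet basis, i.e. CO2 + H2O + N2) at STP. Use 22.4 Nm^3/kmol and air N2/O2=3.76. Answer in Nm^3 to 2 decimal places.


Per kg fuel: CO2 = (C/12 kmol)*22.4 = (0.863/12)*22.4 = 1.61093 Nm^3
Per kg fuel: H2O = (H/2 kmol)*22.4 = (0.103/2)*22.4 = 1.15360 Nm^3
O2 needed per kg fuel = C/12 + H/4 = 0.863/12 + 0.103/4 = 0.09766667 kmol
Per kg fuel: N2 = O2*3.76*22.4 = 0.09766667*3.76*22.4 = 8.22588 Nm^3
Total per kg = 1.61093 + 1.15360 + 8.22588 = 10.99041 Nm^3
Total = 10.99041 * 4.8 = 52.75 Nm^3


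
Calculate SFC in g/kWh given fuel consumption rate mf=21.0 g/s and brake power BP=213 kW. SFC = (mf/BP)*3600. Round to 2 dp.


SFC = (mf / BP) * 3600
Rate = 21.0 / 213 = 0.098592 g/(s*kW)
SFC = 0.098592 * 3600 = 354.93 g/kWh


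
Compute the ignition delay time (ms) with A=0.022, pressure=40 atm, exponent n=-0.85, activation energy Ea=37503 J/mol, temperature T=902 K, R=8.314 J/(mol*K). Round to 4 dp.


tau = A * P^n * exp(Ea/(R*T))
P^n = 40^(-0.85) = 0.04347594
Ea/(R*T) = 37503/(8.314*902) = 5.000915
exp(Ea/(R*T)) = 148.548984
tau = 0.022 * 0.04347594 * 148.548984 = 0.1421 ms


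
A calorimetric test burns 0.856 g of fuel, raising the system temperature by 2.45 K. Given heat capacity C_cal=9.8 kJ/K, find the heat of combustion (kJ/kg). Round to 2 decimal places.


Hc = C_cal * delta_T / m_fuel
Q_released = 9.8 * 2.45 = 24.0100 kJ
m_fuel = 0.856 g = 0.856/1000 kg = 0.000856 kg
Hc = 24.0100 / 0.000856 = 28049.07 kJ/kg


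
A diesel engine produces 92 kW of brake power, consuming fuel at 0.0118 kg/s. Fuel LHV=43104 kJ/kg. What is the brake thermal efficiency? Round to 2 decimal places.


eta_BTE = (BP / (mf * LHV)) * 100
Denominator = 0.0118 * 43104 = 508.6272 kW
eta_BTE = (92 / 508.6272) * 100 = 18.09%


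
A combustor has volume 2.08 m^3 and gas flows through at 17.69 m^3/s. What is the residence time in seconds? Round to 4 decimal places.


tau = V / Q_flow
tau = 2.08 / 17.69 = 0.1176 s


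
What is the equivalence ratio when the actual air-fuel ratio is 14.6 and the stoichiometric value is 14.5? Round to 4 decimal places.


phi = AFR_stoich / AFR_actual
phi = 14.5 / 14.6 = 0.9932


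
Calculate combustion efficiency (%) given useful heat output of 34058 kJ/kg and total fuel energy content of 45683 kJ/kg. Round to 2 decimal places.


Efficiency = (Q_useful / Q_fuel) * 100
Efficiency = (34058 / 45683) * 100
Efficiency = 0.7455 * 100 = 74.55%


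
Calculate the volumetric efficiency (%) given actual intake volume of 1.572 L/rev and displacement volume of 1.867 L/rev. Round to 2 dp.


eta_v = (V_actual / V_disp) * 100
Ratio = 1.572 / 1.867 = 0.8420
eta_v = 0.8420 * 100 = 84.20%


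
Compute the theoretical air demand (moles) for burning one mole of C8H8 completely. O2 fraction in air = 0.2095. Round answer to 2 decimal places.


Balanced combustion: C8H8 + 10 O2 -> 8 CO2 + 4 H2O
O2 needed = C + H/4 = 8 + 8/4 = 10.00 moles
Air moles = O2 / 0.2095 = 10.00 / 0.2095 = 47.73 moles air


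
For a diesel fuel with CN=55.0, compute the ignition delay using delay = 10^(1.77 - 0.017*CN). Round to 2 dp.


delay = 10^(1.77 - 0.017*CN)
Exponent = 1.77 - 0.017*55.0 = 0.8350
delay = 10^0.8350 = 6.84 ms


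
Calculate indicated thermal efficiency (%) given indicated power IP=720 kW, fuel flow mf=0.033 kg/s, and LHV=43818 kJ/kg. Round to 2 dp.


eta_ith = (IP / (mf * LHV)) * 100
Denominator = 0.033 * 43818 = 1445.9940 kW
eta_ith = (720 / 1445.9940) * 100 = 49.79%


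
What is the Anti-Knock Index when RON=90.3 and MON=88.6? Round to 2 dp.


AKI = (RON + MON) / 2
AKI = (90.3 + 88.6) / 2
AKI = 178.9 / 2 = 89.45


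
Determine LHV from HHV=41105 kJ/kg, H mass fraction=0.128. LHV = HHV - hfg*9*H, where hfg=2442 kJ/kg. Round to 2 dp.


LHV = HHV - hfg * 9 * H
Water correction = 2442 * 9 * 0.128 = 2813.184 kJ/kg
LHV = 41105 - 2813.184 = 38291.82 kJ/kg


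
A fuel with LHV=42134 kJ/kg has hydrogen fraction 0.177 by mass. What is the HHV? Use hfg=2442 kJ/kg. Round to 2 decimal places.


HHV = LHV + hfg * 9 * H
Water addition = 2442 * 9 * 0.177 = 3890.106 kJ/kg
HHV = 42134 + 3890.106 = 46024.11 kJ/kg


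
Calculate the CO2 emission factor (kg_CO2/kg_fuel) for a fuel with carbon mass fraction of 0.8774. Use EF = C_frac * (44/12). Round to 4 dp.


EF = C_frac * (M_CO2 / M_C)
EF = 0.8774 * (44/12)
EF = 0.8774 * 3.666667 = 3.2171 kg_CO2/kg_fuel


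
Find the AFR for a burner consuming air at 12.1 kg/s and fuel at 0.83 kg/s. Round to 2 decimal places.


AFR = m_air / m_fuel
AFR = 12.1 / 0.83 = 14.58


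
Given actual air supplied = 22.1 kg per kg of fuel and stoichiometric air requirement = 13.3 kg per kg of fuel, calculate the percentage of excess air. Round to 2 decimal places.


Excess air = actual - stoichiometric = 22.1 - 13.3 = 8.80 kg/kg fuel
Excess air % = (excess / stoich) * 100 = (8.80 / 13.3) * 100 = 66.17%


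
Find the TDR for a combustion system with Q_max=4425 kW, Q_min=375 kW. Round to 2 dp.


TDR = Q_max / Q_min
TDR = 4425 / 375 = 11.80


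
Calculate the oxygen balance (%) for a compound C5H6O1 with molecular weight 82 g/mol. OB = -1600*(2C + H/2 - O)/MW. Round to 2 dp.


OB = -1600 * (2C + H/2 - O) / MW
Inner = 2*5 + 6/2 - 1 = 12.00
OB = -1600 * 12.00 / 82 = -234.15%


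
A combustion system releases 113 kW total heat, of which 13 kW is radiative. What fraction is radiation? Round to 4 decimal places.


f_rad = Q_rad / Q_total
f_rad = 13 / 113 = 0.1150


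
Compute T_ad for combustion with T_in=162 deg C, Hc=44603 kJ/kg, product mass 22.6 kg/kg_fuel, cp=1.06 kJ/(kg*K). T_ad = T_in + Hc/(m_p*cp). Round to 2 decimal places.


T_ad = T_in + Hc / (m_p * cp)
Denominator = 22.6 * 1.06 = 23.9560
Temperature rise = 44603 / 23.9560 = 1861.87 K
T_ad = 162 + 1861.87 = 2023.87 deg C


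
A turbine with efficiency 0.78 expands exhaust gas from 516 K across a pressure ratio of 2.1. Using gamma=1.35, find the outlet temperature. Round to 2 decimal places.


T_out = T_in * (1 - eta * (1 - PR^(-(gamma-1)/gamma)))
Exponent = -(1.35-1)/1.35 = -0.25925926
PR^exp = 2.1^(-0.25925926) = 0.82501466
Factor = 1 - 0.78*(1 - 0.82501466) = 0.86351143
T_out = 516 * 0.86351143 = 445.57 K


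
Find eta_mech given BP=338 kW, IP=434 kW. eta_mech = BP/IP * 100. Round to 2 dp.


eta_mech = (BP / IP) * 100
Ratio = 338 / 434 = 0.7788
eta_mech = 0.7788 * 100 = 77.88%


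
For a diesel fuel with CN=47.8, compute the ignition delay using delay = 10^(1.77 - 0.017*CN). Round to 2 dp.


delay = 10^(1.77 - 0.017*CN)
Exponent = 1.77 - 0.017*47.8 = 0.9574
delay = 10^0.9574 = 9.07 ms
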